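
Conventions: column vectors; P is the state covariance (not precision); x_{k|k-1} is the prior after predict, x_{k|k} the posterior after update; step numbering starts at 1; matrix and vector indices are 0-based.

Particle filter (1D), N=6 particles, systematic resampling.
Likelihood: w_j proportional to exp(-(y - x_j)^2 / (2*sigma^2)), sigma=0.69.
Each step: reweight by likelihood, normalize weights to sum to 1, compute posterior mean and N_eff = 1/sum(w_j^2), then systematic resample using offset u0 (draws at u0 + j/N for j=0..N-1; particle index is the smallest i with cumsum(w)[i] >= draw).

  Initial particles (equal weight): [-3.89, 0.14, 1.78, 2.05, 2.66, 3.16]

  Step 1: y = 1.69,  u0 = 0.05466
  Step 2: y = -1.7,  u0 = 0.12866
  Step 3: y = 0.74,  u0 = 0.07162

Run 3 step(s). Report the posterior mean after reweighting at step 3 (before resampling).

step 1: w=[0.0000, 0.0331, 0.4097, 0.3606, 0.1538, 0.0427]  mean=2.0173  Neff=3.0818  idx=[2, 2, 2, 3, 3, 4]
step 2: w=[0.3069, 0.3069, 0.3069, 0.0395, 0.0395, 0.0002]  mean=1.8015  Neff=3.4999  idx=[0, 0, 1, 2, 2, 4]
step 3: w=[0.1814, 0.1814, 0.1814, 0.1814, 0.1814, 0.0931]  mean=1.8051  Neff=5.7753  idx=[0, 1, 2, 3, 4, 4]

post_mean = 1.8051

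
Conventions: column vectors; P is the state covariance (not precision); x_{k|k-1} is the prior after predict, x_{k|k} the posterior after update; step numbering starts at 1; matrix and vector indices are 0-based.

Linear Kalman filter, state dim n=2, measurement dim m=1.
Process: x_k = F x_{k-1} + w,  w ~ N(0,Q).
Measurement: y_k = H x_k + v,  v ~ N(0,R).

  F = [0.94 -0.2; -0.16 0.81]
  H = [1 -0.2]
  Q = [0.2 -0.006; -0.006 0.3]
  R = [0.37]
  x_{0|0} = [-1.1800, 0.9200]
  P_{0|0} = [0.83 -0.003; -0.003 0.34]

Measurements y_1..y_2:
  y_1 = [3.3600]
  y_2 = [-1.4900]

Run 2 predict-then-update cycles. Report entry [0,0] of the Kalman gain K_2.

K[0,0] = 0.5275

step 1: x^-=[-1.2932, 0.9340]  P^-=[0.9481 -0.1883; -0.1883 0.5451]  S=[1.4152]  K=[0.6965; -0.2101]  nu=[4.8400]  x^+=[2.0781, -0.0828]  P^+=[0.2615 0.0188; 0.0188 0.4826]
step 2: x^-=[1.9699, -0.3995]  P^-=[0.4433 -0.1086; -0.1086 0.6185]  S=[0.8815]  K=[0.5275; -0.2635]  nu=[-3.5399]  x^+=[0.1025, 0.5333]  P^+=[0.1980 0.0139; 0.0139 0.5573]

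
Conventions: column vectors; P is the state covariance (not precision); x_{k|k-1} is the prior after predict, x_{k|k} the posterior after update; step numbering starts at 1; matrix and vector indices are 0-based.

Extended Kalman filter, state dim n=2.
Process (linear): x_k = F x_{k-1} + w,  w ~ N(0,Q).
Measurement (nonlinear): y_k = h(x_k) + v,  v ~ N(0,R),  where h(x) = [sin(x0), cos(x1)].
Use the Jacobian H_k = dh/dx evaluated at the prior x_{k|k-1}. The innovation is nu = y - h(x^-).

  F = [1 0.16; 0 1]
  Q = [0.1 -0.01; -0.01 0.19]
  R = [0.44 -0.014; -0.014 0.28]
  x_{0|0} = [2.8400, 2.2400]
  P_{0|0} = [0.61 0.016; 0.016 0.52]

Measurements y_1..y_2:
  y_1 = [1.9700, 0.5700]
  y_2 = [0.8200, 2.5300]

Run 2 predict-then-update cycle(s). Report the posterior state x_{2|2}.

step 1: x^-=[3.1984, 2.2400]  P^-=[0.7284 0.0892; 0.0892 0.7100]  H_jac=[-0.9984 0.0000; 0.0000 -0.7843]  S=[1.1661 0.0558; 0.0558 0.7168]  K=[-0.6213 -0.0492; -0.0393 -0.7739]  nu=[2.0268, 1.1904]  x^+=[1.8806, 1.2392]  P^+=[0.2731 0.0065; 0.0065 0.2756]
step 2: x^-=[2.0788, 1.2392]  P^-=[0.3823 0.0406; 0.0406 0.4656]  H_jac=[-0.4865 0.0000; 0.0000 -0.9455]  S=[0.5305 0.0047; 0.0047 0.6962]  K=[-0.3501 -0.0527; -0.0316 -0.6321]  nu=[-0.0537, 2.2044]  x^+=[1.9814, -0.1525]  P^+=[0.3151 0.0104; 0.0104 0.1867]

x_post = [1.9814, -0.1525]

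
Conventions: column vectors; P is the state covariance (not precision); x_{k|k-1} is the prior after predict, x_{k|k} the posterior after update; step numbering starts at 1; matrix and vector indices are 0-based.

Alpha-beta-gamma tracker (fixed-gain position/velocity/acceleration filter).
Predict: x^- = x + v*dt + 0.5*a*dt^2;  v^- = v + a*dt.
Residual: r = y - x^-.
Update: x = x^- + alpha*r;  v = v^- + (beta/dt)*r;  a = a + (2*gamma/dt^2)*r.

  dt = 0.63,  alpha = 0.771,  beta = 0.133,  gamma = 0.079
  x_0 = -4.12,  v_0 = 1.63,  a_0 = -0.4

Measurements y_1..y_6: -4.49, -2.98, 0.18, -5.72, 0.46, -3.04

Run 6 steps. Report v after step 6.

v_post = -0.3415

step 1: x_pred=-3.1725  r=-1.3175  x^+=-4.1883  v^+=1.0999  a^+=-0.9245
step 2: x_pred=-3.6788  r=0.6988  x^+=-3.1400  v^+=0.6650  a^+=-0.6463
step 3: x_pred=-2.8494  r=3.0294  x^+=-0.5137  v^+=0.8973  a^+=0.5597
step 4: x_pred=0.1627  r=-5.8827  x^+=-4.3729  v^+=0.0080  a^+=-1.7821
step 5: x_pred=-4.7215  r=5.1815  x^+=-0.7266  v^+=-0.0209  a^+=0.2805
step 6: x_pred=-0.6840  r=-2.3560  x^+=-2.5005  v^+=-0.3415  a^+=-0.6573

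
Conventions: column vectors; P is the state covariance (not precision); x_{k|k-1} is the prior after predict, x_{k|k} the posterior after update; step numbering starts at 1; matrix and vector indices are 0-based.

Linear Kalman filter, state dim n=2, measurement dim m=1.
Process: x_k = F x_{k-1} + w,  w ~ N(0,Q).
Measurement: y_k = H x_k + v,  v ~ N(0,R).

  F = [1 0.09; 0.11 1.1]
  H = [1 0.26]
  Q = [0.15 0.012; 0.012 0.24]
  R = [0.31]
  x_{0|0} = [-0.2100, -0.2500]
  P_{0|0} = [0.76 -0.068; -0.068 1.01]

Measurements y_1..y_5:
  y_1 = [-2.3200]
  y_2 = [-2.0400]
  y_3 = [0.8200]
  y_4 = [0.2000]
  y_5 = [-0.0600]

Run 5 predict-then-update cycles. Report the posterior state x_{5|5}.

x_post = [-0.2100, 0.6535]

step 1: x^-=[-0.2325, -0.2981]  P^-=[0.9059 0.1201; 0.1201 1.4548]  S=[1.3767]  K=[0.6807; 0.3620]  nu=[-2.0100]  x^+=[-1.6007, -1.0257]  P^+=[0.2680 -0.2191; -0.2191 1.2744]
step 2: x^-=[-1.6930, -1.3044]  P^-=[0.3889 -0.0756; -0.0756 1.7323]  S=[0.7767]  K=[0.4754; 0.4826]  nu=[-0.0078]  x^+=[-1.6968, -1.3081]  P^+=[0.2133 -0.2538; -0.2538 1.5514]
step 3: x^-=[-1.8145, -1.6256]  P^-=[0.3302 -0.0926; -0.0926 2.0583]  S=[0.7312]  K=[0.4187; 0.6053]  nu=[3.0571]  x^+=[-0.5345, 0.2248]  P^+=[0.2020 -0.2779; -0.2779 1.7905]
step 4: x^-=[-0.5143, 0.1884]  P^-=[0.3165 -0.0970; -0.0970 2.3417]  S=[0.7344]  K=[0.3967; 0.6970]  nu=[0.6653]  x^+=[-0.2504, 0.6521]  P^+=[0.2010 -0.3000; -0.3000 1.9849]
step 5: x^-=[-0.1917, 0.6898]  P^-=[0.3130 -0.1024; -0.1024 2.5715]  S=[0.7437]  K=[0.3852; 0.7614]  nu=[-0.0477]  x^+=[-0.2100, 0.6535]  P^+=[0.2027 -0.3205; -0.3205 2.1404]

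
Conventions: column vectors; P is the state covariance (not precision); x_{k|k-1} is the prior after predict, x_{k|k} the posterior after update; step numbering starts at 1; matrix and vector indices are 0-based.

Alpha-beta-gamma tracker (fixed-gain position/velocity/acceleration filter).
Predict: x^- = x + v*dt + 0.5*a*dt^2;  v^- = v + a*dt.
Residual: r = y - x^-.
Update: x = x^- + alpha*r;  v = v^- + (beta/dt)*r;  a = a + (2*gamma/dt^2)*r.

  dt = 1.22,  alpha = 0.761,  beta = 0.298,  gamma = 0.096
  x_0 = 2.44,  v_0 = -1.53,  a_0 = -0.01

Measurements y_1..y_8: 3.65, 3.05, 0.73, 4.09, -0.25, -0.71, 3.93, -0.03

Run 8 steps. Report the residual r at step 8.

resid = -3.4996

step 1: x_pred=0.5660  r=3.0840  x^+=2.9129  v^+=-0.7889  a^+=0.3878
step 2: x_pred=2.2391  r=0.8109  x^+=2.8562  v^+=-0.1177  a^+=0.4924
step 3: x_pred=3.0791  r=-2.3491  x^+=1.2914  v^+=-0.0907  a^+=0.1894
step 4: x_pred=1.3218  r=2.7682  x^+=3.4284  v^+=0.8166  a^+=0.5465
step 5: x_pred=4.8313  r=-5.0813  x^+=0.9644  v^+=0.2421  a^+=-0.1090
step 6: x_pred=1.1787  r=-1.8887  x^+=-0.2586  v^+=-0.3522  a^+=-0.3526
step 7: x_pred=-0.9507  r=4.8807  x^+=2.7635  v^+=0.4098  a^+=0.2770
step 8: x_pred=3.4696  r=-3.4996  x^+=0.8064  v^+=-0.1071  a^+=-0.1745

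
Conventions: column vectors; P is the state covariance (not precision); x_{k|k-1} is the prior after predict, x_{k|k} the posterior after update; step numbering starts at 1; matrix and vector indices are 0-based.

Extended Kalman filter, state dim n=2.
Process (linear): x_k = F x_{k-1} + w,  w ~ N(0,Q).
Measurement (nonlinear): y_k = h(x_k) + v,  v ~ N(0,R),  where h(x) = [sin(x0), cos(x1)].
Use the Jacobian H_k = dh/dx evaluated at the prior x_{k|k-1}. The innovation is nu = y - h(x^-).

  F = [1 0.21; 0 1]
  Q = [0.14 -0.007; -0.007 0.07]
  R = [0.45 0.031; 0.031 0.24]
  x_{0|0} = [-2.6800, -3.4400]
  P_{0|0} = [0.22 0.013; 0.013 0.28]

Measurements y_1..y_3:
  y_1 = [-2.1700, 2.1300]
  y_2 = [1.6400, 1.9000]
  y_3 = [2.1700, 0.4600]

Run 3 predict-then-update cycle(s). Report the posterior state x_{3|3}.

step 1: x^-=[-3.4024, -3.4400]  P^-=[0.3778 0.0648; 0.0648 0.3500]  H_jac=[-0.9662 0.0000; 0.0000 -0.2940]  S=[0.8027 0.0494; 0.0494 0.2703]  K=[-0.4555 0.0128; -0.0552 -0.3707]  nu=[-2.4279, 3.0858]  x^+=[-2.2569, -4.4498]  P^+=[0.2118 0.0376; 0.0376 0.3084]
step 2: x^-=[-3.1914, -4.4498]  P^-=[0.3812 0.0954; 0.0954 0.3784]  H_jac=[-0.9988 0.0000; 0.0000 -0.9657]  S=[0.8302 0.1230; 0.1230 0.5929]  K=[-0.4493 -0.0621; -0.0242 -0.6113]  nu=[1.5902, 2.1596]  x^+=[-4.0401, -5.8085]  P^+=[0.2044 0.0299; 0.0299 0.1527]
step 3: x^-=[-5.2599, -5.8085]  P^-=[0.3637 0.0549; 0.0549 0.2227]  H_jac=[0.5205 0.0000; 0.0000 -0.4571]  S=[0.5485 0.0179; 0.0179 0.2865]  K=[0.3487 -0.1094; 0.0639 -0.3593]  nu=[1.3162, -0.4294]  x^+=[-4.7540, -5.5701]  P^+=[0.2949 0.0338; 0.0338 0.1843]

x_post = [-4.7540, -5.5701]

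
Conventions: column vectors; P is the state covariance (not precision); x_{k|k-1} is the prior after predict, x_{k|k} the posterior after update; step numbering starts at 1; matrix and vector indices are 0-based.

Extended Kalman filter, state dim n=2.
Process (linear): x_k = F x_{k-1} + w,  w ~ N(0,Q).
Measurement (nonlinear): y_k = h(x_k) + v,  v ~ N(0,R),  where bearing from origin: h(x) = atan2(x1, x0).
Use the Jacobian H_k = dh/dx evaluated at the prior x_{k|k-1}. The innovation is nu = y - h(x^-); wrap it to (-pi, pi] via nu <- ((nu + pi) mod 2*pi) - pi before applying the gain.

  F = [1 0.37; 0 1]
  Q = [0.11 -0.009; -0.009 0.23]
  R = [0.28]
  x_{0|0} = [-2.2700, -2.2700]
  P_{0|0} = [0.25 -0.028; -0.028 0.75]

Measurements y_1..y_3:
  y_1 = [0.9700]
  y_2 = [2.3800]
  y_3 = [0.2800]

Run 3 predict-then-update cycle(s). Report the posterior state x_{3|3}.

step 1: x^-=[-3.1099, -2.2700]  P^-=[0.4420 0.2405; 0.2405 0.9800]  H_jac=[0.1531 -0.2098]  S=[0.3180]  K=[0.0542; -0.5306]  nu=[-2.8021]  x^+=[-3.2616, -0.7831]  P^+=[0.4410 0.2496; 0.2496 0.8905]
step 2: x^-=[-3.5514, -0.7831]  P^-=[0.8577 0.5701; 0.5701 1.1205]  H_jac=[0.0592 -0.2685]  S=[0.3457]  K=[-0.2960; -0.7727]  nu=[-0.9786]  x^+=[-3.2618, -0.0269]  P^+=[0.8274 0.4911; 0.4911 0.9140]
step 3: x^-=[-3.2717, -0.0269]  P^-=[1.4259 0.8202; 0.8202 1.1440]  H_jac=[0.0025 -0.3056]  S=[0.3856]  K=[-0.6408; -0.9014]  nu=[-2.8698]  x^+=[-1.4327, 2.5600]  P^+=[1.2675 0.5975; 0.5975 0.8307]

x_post = [-1.4327, 2.5600]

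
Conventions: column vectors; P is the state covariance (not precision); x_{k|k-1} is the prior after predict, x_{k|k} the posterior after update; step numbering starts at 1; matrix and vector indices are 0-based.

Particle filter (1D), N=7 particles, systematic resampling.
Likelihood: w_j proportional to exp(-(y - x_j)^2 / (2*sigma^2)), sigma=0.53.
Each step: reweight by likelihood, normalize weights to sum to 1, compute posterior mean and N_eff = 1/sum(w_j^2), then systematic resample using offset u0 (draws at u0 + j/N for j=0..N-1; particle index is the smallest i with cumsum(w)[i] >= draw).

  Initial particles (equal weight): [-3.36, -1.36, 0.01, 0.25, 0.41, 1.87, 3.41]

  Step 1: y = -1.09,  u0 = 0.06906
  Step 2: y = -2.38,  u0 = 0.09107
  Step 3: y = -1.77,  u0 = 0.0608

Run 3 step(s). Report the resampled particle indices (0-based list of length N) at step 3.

step 1: w=[0.0001, 0.8336, 0.1101, 0.0388, 0.0173, 0.0000, 0.0000]  mean=-1.1162  Neff=1.4107  idx=[1, 1, 1, 1, 1, 1, 2]
step 2: w=[0.1667, 0.1667, 0.1667, 0.1667, 0.1667, 0.1667, 0.0000]  mean=-1.3599  Neff=6.0005  idx=[0, 1, 2, 3, 3, 4, 5]
step 3: w=[0.1429, 0.1429, 0.1429, 0.1429, 0.1429, 0.1429, 0.1429]  mean=-1.3600  Neff=7.0000  idx=[0, 1, 2, 3, 4, 5, 6]

resampled_idx = [0, 1, 2, 3, 4, 5, 6]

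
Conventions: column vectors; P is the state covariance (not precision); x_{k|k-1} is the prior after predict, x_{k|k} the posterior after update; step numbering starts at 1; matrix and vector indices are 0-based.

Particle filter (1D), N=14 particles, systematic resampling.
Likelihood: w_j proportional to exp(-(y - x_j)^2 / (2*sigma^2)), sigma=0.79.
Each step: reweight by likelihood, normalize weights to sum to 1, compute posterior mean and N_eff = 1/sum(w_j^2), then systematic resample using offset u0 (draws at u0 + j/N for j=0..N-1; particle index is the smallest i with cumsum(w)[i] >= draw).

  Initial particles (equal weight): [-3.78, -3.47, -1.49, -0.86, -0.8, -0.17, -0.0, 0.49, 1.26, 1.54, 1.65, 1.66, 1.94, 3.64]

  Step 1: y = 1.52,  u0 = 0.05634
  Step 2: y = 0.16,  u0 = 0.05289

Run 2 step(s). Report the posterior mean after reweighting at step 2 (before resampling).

step 1: w=[0.0000, 0.0000, 0.0001, 0.0019, 0.0024, 0.0184, 0.0284, 0.0774, 0.1715, 0.1810, 0.1786, 0.1782, 0.1572, 0.0049]  mean=1.4391  Neff=6.3424  idx=[7, 7, 8, 8, 9, 9, 10, 10, 10, 11, 11, 12, 12, 12]
step 2: w=[0.2235, 0.2235, 0.0925, 0.0925, 0.0530, 0.0530, 0.0412, 0.0412, 0.0412, 0.0402, 0.0402, 0.0193, 0.0193, 0.0193]  mean=1.0651  Neff=7.5688  idx=[0, 0, 0, 1, 1, 1, 2, 3, 3, 5, 6, 8, 10, 13]

post_mean = 1.0651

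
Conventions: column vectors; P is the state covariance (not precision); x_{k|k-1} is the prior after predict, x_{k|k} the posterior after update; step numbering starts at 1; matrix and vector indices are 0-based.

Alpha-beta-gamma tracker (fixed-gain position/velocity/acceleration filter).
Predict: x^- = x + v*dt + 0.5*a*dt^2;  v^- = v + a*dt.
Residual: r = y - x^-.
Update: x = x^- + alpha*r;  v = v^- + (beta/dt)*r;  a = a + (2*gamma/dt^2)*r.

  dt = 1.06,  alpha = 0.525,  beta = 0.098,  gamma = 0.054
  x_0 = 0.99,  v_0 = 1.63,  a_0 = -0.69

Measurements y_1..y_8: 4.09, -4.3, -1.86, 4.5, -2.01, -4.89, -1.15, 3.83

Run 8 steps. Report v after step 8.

v_post = -1.6542

step 1: x_pred=2.3302  r=1.7598  x^+=3.2541  v^+=1.0613  a^+=-0.5208
step 2: x_pred=4.0864  r=-8.3864  x^+=-0.3164  v^+=-0.2661  a^+=-1.3269
step 3: x_pred=-1.3440  r=-0.5160  x^+=-1.6149  v^+=-1.7204  a^+=-1.3765
step 4: x_pred=-4.2119  r=8.7119  x^+=0.3619  v^+=-2.3741  a^+=-0.5392
step 5: x_pred=-2.4576  r=0.4476  x^+=-2.2226  v^+=-2.9042  a^+=-0.4961
step 6: x_pred=-5.5798  r=0.6898  x^+=-5.2177  v^+=-3.3664  a^+=-0.4298
step 7: x_pred=-9.0275  r=7.8775  x^+=-4.8918  v^+=-3.0937  a^+=0.3274
step 8: x_pred=-7.9872  r=11.8172  x^+=-1.7832  v^+=-1.6542  a^+=1.4632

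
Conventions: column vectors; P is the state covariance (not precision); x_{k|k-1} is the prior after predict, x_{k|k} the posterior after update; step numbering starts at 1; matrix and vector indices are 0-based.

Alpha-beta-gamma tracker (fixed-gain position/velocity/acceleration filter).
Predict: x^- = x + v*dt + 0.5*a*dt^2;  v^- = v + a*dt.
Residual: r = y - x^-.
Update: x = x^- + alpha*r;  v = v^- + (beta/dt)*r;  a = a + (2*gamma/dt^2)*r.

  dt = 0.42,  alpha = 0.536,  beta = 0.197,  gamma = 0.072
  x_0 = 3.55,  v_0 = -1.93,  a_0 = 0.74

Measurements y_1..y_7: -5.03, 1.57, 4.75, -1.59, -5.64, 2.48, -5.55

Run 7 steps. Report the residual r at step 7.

step 1: x_pred=2.8047  r=-7.8347  x^+=-1.3947  v^+=-5.2940  a^+=-5.6556
step 2: x_pred=-4.1170  r=5.6870  x^+=-1.0688  v^+=-5.0019  a^+=-1.0132
step 3: x_pred=-3.2589  r=8.0089  x^+=1.0338  v^+=-1.6709  a^+=5.5247
step 4: x_pred=0.8194  r=-2.4094  x^+=-0.4721  v^+=-0.4806  a^+=3.5579
step 5: x_pred=-0.3601  r=-5.2799  x^+=-3.1901  v^+=-1.4628  a^+=-0.7522
step 6: x_pred=-3.8708  r=6.3508  x^+=-0.4668  v^+=1.2001  a^+=4.4321
step 7: x_pred=0.4282  r=-5.9782  x^+=-2.7761  v^+=0.2576  a^+=-0.4480

resid = -5.9782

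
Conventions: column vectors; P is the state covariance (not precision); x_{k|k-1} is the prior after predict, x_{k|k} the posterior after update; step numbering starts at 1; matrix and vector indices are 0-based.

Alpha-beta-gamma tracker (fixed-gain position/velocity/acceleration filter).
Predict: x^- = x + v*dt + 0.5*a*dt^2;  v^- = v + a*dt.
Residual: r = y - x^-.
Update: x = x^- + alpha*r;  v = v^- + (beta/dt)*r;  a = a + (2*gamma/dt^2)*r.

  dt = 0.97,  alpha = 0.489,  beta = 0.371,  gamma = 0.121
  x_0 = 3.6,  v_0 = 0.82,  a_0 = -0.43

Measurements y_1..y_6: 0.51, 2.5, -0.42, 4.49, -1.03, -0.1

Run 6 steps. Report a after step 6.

a_post = 0.6409

step 1: x_pred=4.1931  r=-3.6831  x^+=2.3921  v^+=-1.0058  a^+=-1.3773
step 2: x_pred=0.7685  r=1.7315  x^+=1.6152  v^+=-1.6795  a^+=-0.9320
step 3: x_pred=-0.4524  r=0.0324  x^+=-0.4365  v^+=-2.5711  a^+=-0.9236
step 4: x_pred=-3.3651  r=7.8551  x^+=0.4761  v^+=-0.4627  a^+=1.0967
step 5: x_pred=0.5432  r=-1.5732  x^+=-0.2261  v^+=-0.0006  a^+=0.6921
step 6: x_pred=0.0989  r=-0.1989  x^+=0.0016  v^+=0.5946  a^+=0.6409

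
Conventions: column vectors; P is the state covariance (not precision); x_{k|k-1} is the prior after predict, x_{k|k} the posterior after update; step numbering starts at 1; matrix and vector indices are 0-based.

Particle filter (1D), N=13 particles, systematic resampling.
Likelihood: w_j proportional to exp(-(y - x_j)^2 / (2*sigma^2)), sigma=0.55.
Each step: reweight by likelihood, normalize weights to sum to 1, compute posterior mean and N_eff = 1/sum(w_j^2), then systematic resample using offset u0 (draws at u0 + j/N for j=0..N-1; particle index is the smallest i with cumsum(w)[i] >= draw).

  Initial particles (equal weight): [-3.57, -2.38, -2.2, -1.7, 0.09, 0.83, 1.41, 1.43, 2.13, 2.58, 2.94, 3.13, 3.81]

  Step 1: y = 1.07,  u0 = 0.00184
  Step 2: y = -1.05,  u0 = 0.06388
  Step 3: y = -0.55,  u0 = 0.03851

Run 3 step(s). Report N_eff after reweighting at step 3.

step 1: w=[0.0000, 0.0000, 0.0000, 0.0000, 0.0698, 0.3103, 0.2819, 0.2755, 0.0533, 0.0079, 0.0011, 0.0003, 0.0000]  mean=1.1932  Neff=3.8546  idx=[4, 5, 5, 5, 5, 6, 6, 6, 6, 7, 7, 7, 7]
step 2: w=[0.9071, 0.0226, 0.0226, 0.0226, 0.0226, 0.0004, 0.0004, 0.0004, 0.0004, 0.0003, 0.0003, 0.0003, 0.0003]  mean=0.1603  Neff=1.2122  idx=[0, 0, 0, 0, 0, 0, 0, 0, 0, 0, 0, 1, 4]
step 3: w=[0.0895, 0.0895, 0.0895, 0.0895, 0.0895, 0.0895, 0.0895, 0.0895, 0.0895, 0.0895, 0.0895, 0.0076, 0.0076]  mean=0.1012  Neff=11.3260  idx=[0, 1, 2, 3, 3, 4, 5, 6, 7, 8, 9, 9, 10]

N_eff = 11.3260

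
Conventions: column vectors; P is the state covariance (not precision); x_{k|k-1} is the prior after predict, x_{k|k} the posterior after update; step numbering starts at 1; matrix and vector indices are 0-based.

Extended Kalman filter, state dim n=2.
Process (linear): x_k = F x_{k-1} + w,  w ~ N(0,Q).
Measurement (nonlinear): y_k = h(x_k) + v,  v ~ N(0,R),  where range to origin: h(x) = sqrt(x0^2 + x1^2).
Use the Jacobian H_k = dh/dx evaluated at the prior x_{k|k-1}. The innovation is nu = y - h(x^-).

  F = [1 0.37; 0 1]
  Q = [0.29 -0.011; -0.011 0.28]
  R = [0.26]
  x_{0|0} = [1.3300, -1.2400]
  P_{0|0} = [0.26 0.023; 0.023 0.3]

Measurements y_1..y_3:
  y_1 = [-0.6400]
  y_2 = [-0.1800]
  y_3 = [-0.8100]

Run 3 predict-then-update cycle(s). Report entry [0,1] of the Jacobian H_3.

H_jac[0,1] = -0.4316

step 1: x^-=[0.8712, -1.2400]  P^-=[0.6081 0.1230; 0.1230 0.5800]  H_jac=[0.5749 -0.8182]  S=[0.7336]  K=[0.3393; -0.5506]  nu=[-2.1555]  x^+=[0.1398, -0.0533]  P^+=[0.5236 0.2601; 0.2601 0.3576]
step 2: x^-=[0.1200, -0.0533]  P^-=[1.0550 0.3814; 0.3814 0.6376]  H_jac=[0.9139 -0.4059]  S=[0.9633]  K=[0.8402; 0.0931]  nu=[-0.3113]  x^+=[-0.1416, -0.0823]  P^+=[0.3749 0.3060; 0.3060 0.6293]
step 3: x^-=[-0.1720, -0.0823]  P^-=[0.9775 0.5278; 0.5278 0.9093]  H_jac=[-0.9021 -0.4316]  S=[1.6358]  K=[-0.6783; -0.5310]  nu=[-1.0007]  x^+=[0.5068, 0.4490]  P^+=[0.2249 -0.0614; -0.0614 0.4481]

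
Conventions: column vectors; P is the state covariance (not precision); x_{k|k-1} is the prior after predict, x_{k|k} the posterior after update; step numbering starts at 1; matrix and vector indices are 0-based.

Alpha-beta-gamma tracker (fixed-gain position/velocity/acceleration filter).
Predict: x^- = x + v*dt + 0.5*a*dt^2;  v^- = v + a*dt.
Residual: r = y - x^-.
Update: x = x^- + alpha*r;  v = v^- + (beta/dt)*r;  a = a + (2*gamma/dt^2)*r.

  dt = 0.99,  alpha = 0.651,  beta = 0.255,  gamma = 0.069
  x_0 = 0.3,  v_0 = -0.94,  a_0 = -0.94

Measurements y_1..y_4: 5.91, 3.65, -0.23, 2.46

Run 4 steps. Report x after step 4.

x_post = 1.6076

step 1: x_pred=-1.0912  r=7.0012  x^+=3.4666  v^+=-0.0672  a^+=0.0458
step 2: x_pred=3.4224  r=0.2276  x^+=3.5706  v^+=0.0367  a^+=0.0778
step 3: x_pred=3.6451  r=-3.8751  x^+=1.1224  v^+=-0.8844  a^+=-0.4678
step 4: x_pred=0.0176  r=2.4424  x^+=1.6076  v^+=-0.7184  a^+=-0.1239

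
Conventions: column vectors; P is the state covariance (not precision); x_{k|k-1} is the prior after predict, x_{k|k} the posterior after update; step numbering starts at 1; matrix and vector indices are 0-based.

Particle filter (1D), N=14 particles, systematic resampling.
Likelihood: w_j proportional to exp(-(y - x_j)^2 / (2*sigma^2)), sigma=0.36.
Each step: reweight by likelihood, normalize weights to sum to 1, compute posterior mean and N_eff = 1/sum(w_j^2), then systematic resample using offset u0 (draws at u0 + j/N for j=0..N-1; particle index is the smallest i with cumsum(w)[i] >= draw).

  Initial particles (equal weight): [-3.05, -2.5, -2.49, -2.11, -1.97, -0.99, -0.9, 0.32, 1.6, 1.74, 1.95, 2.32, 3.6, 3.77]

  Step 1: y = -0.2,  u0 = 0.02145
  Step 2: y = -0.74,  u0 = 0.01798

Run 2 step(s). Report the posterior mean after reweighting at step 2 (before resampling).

post_mean = -0.9026

step 1: w=[0.0000, 0.0000, 0.0000, 0.0000, 0.0000, 0.1517, 0.2545, 0.5938, 0.0000, 0.0000, 0.0000, 0.0000, 0.0000, 0.0000]  mean=-0.1892  Neff=2.2709  idx=[5, 5, 6, 6, 6, 6, 7, 7, 7, 7, 7, 7, 7, 7]
step 2: w=[0.1482, 0.1482, 0.1709, 0.1709, 0.1709, 0.1709, 0.0025, 0.0025, 0.0025, 0.0025, 0.0025, 0.0025, 0.0025, 0.0025]  mean=-0.9026  Neff=6.2160  idx=[0, 0, 1, 1, 2, 2, 2, 3, 3, 4, 4, 4, 5, 5]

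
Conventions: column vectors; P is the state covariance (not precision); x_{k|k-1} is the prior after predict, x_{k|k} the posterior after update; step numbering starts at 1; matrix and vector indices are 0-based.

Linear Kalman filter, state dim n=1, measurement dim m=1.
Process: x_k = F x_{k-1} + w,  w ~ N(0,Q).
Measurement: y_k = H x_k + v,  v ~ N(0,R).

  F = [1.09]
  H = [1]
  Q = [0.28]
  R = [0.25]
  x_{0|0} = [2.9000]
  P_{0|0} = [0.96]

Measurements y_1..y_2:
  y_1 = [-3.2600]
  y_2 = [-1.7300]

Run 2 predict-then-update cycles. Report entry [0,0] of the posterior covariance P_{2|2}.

P_post[0,0] = 0.1701

step 1: x^-=[3.1610]  P^-=[1.4206]  S=[1.6706]  K=[0.8504]  nu=[-6.4210]  x^+=[-2.2991]  P^+=[0.2126]
step 2: x^-=[-2.5060]  P^-=[0.5326]  S=[0.7826]  K=[0.6805]  nu=[0.7760]  x^+=[-1.9779]  P^+=[0.1701]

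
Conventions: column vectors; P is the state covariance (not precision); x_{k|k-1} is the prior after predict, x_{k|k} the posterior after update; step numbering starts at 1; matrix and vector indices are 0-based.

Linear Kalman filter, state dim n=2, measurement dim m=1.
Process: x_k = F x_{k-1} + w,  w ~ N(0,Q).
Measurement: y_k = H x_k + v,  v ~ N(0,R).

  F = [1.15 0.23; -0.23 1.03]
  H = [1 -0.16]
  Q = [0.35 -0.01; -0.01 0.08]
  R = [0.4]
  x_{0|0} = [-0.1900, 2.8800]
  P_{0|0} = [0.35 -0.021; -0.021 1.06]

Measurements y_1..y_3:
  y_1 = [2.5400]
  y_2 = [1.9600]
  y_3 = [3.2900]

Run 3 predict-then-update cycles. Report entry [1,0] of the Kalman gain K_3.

step 1: x^-=[0.4439, 3.0101]  P^-=[0.8578 0.1248; 0.1248 1.2330]  S=[1.2495]  K=[0.6706; -0.0580]  nu=[2.5777]  x^+=[2.1725, 2.8605]  P^+=[0.2960 0.1734; 0.1734 1.2288]
step 2: x^-=[3.1563, 2.4467]  P^-=[0.8982 0.3990; 0.3990 1.3171]  S=[1.2042]  K=[0.6928; 0.1564]  nu=[-0.8048]  x^+=[2.5987, 2.3208]  P^+=[0.3201 0.2686; 0.2686 1.2877]
step 3: x^-=[3.5223, 1.7928]  P^-=[0.9835 0.5143; 0.5143 1.3358]  S=[1.2532]  K=[0.7192; 0.2399]  nu=[0.0546]  x^+=[3.5615, 1.8058]  P^+=[0.3354 0.2981; 0.2981 1.2637]

K[1,0] = 0.2399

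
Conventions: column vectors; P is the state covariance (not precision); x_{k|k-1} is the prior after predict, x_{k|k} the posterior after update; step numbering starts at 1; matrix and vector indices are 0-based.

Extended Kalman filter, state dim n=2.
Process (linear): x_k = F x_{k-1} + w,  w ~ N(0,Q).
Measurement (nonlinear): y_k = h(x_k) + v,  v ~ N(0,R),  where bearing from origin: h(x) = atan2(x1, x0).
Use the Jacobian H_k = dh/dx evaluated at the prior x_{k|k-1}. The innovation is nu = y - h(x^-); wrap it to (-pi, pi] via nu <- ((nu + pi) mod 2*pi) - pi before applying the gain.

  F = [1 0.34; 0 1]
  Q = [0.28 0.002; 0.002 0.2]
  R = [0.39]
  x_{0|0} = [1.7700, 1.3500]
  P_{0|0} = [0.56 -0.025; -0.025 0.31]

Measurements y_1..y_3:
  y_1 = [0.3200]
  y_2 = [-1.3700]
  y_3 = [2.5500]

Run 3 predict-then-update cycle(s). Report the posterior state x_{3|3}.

step 1: x^-=[2.2290, 1.3500]  P^-=[0.8588 0.0824; 0.0824 0.5100]  H_jac=[-0.1988 0.3282]  S=[0.4681]  K=[-0.3069; 0.3226]  nu=[-0.2246]  x^+=[2.2979, 1.2776]  P^+=[0.8147 0.1288; 0.1288 0.4613]
step 2: x^-=[2.7323, 1.2776]  P^-=[1.2356 0.2876; 0.2876 0.6613]  H_jac=[-0.1404 0.3003]  S=[0.4498]  K=[-0.1938; 0.3518]  nu=[-1.8074]  x^+=[3.0825, 0.6417]  P^+=[1.2187 0.3182; 0.3182 0.6056]
step 3: x^-=[3.3007, 0.6417]  P^-=[1.7851 0.5262; 0.5262 0.8056]  H_jac=[-0.0568 0.2919]  S=[0.4470]  K=[0.1170; 0.4594]  nu=[2.3580]  x^+=[3.5765, 1.7249]  P^+=[1.7790 0.5021; 0.5021 0.7113]

x_post = [3.5765, 1.7249]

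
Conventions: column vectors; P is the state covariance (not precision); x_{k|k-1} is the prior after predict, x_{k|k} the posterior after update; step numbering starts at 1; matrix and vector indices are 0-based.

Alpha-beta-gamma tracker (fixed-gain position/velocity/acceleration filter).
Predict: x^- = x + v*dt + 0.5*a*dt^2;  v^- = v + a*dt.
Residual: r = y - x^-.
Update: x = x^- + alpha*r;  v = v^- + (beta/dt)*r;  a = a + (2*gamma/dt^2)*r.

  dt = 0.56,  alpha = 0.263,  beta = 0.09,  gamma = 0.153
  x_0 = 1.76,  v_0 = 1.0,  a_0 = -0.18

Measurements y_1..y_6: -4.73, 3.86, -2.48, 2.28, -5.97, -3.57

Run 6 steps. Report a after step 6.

a_post = 7.1695

step 1: x_pred=2.2918  r=-7.0218  x^+=0.4450  v^+=-0.2293  a^+=-7.0316
step 2: x_pred=-0.7859  r=4.6459  x^+=0.4360  v^+=-3.4203  a^+=-2.4983
step 3: x_pred=-1.8712  r=-0.6088  x^+=-2.0313  v^+=-4.9172  a^+=-3.0924
step 4: x_pred=-5.2698  r=7.5498  x^+=-3.2842  v^+=-5.4356  a^+=4.2745
step 5: x_pred=-5.6579  r=-0.3121  x^+=-5.7400  v^+=-3.0920  a^+=3.9699
step 6: x_pred=-6.8490  r=3.2790  x^+=-5.9867  v^+=-0.3419  a^+=7.1695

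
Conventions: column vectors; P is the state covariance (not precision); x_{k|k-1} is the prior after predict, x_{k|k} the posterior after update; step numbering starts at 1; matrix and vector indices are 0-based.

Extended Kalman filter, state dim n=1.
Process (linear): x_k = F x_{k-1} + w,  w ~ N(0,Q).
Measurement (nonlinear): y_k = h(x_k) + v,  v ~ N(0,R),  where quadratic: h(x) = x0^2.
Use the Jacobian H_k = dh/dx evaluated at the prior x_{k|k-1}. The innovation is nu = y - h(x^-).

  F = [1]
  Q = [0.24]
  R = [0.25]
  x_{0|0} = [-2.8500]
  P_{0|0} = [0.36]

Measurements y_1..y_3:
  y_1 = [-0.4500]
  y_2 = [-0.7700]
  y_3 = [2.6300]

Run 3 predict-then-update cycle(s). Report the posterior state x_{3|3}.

step 1: x^-=[-2.8500]  P^-=[0.6000]  H_jac=[-5.7000]  S=[19.7440]  K=[-0.1732]  nu=[-8.5725]  x^+=[-1.3651]  P^+=[0.0076]
step 2: x^-=[-1.3651]  P^-=[0.2476]  H_jac=[-2.7302]  S=[2.0956]  K=[-0.3226]  nu=[-2.6335]  x^+=[-0.5156]  P^+=[0.0295]
step 3: x^-=[-0.5156]  P^-=[0.2695]  H_jac=[-1.0312]  S=[0.5366]  K=[-0.5180]  nu=[2.3642]  x^+=[-1.7401]  P^+=[0.1256]

x_post = [-1.7401]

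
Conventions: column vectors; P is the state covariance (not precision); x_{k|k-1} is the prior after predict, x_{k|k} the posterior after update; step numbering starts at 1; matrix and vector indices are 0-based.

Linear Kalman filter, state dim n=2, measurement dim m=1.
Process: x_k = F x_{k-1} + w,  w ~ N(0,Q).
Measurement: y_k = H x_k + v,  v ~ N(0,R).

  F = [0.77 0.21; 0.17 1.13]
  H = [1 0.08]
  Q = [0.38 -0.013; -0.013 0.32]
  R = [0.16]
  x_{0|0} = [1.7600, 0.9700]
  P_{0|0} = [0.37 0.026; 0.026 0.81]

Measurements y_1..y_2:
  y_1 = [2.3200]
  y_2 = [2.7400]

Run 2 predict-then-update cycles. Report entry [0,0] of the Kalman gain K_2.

step 1: x^-=[1.5589, 1.3953]  P^-=[0.6435 0.2512; 0.2512 1.3750]  S=[0.8525]  K=[0.7784; 0.4237]  nu=[0.6495]  x^+=[2.0645, 1.6705]  P^+=[0.1269 -0.0300; -0.0300 1.2219]
step 2: x^-=[1.9404, 2.2386]  P^-=[0.4995 0.2664; 0.2664 1.8724]  S=[0.7141]  K=[0.7293; 0.5829]  nu=[0.6205]  x^+=[2.3930, 2.6003]  P^+=[0.1197 -0.0371; -0.0371 1.6298]

K[0,0] = 0.7293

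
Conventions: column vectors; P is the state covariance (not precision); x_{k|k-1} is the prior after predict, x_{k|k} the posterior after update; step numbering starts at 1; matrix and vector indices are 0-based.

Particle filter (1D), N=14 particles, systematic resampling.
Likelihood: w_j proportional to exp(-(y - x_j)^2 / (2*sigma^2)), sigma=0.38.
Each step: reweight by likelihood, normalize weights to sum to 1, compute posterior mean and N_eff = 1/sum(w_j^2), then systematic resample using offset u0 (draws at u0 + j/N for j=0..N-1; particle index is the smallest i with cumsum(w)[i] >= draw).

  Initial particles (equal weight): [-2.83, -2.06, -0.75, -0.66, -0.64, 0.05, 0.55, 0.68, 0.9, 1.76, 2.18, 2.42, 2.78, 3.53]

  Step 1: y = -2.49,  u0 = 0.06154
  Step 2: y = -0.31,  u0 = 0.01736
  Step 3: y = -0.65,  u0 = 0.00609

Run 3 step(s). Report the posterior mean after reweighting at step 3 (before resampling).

post_mean = -2.0600

step 1: w=[0.5597, 0.4403, 0.0000, 0.0000, 0.0000, 0.0000, 0.0000, 0.0000, 0.0000, 0.0000, 0.0000, 0.0000, 0.0000, 0.0000]  mean=-2.4909  Neff=1.9720  idx=[0, 0, 0, 0, 0, 0, 0, 1, 1, 1, 1, 1, 1, 1]
step 2: w=[0.0000, 0.0000, 0.0000, 0.0000, 0.0000, 0.0000, 0.0000, 0.1429, 0.1429, 0.1429, 0.1429, 0.1429, 0.1429, 0.1429]  mean=-2.0600  Neff=7.0002  idx=[7, 7, 8, 8, 9, 9, 10, 10, 11, 11, 12, 12, 13, 13]
step 3: w=[0.0714, 0.0714, 0.0714, 0.0714, 0.0714, 0.0714, 0.0714, 0.0714, 0.0714, 0.0714, 0.0714, 0.0714, 0.0714, 0.0714]  mean=-2.0600  Neff=14.0000  idx=[0, 1, 2, 3, 4, 5, 6, 7, 8, 9, 10, 11, 12, 13]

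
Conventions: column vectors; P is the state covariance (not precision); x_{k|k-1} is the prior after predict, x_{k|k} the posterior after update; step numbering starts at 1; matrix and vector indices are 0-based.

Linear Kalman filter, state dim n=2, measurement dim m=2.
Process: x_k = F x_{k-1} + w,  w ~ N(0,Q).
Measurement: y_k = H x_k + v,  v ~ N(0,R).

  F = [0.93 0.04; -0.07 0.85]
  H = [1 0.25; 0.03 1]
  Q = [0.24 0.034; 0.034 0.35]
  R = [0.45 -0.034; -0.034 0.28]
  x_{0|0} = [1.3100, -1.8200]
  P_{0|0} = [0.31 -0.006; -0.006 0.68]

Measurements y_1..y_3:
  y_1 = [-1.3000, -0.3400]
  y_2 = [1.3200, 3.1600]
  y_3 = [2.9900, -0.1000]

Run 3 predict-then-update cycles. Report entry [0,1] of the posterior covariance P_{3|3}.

step 1: x^-=[1.1455, -1.6387]  P^-=[0.5088 0.0322; 0.0322 0.8435]  S=[1.0276 0.2246; 0.2246 1.1259]  K=[0.5162 -0.0608; 0.0759 0.7349]  nu=[-2.0358, 1.2643]  x^+=[0.0177, -0.8641]  P^+=[0.2449 -0.0419; -0.0419 0.2044]
step 2: x^-=[-0.0181, -0.7358]  P^-=[0.4490 -0.0080; -0.0080 0.5039]  S=[0.9265 0.0974; 0.0974 0.7838]  K=[0.4881 -0.0537; 0.0606 0.6350]  nu=[1.5221, 3.8963]  x^+=[0.5157, 1.8308]  P^+=[0.2311 -0.0386; -0.0386 0.1769]
step 3: x^-=[0.5528, 1.5201]  P^-=[0.4373 -0.0054; -0.0054 0.4835]  S=[0.9148 0.0946; 0.0946 0.7636]  K=[0.4817 -0.0495; 0.0616 0.6254]  nu=[2.0572, -1.6366]  x^+=[1.6247, 0.6232]  P^+=[0.2277 -0.0371; -0.0371 0.1741]

P_post[0,1] = -0.0371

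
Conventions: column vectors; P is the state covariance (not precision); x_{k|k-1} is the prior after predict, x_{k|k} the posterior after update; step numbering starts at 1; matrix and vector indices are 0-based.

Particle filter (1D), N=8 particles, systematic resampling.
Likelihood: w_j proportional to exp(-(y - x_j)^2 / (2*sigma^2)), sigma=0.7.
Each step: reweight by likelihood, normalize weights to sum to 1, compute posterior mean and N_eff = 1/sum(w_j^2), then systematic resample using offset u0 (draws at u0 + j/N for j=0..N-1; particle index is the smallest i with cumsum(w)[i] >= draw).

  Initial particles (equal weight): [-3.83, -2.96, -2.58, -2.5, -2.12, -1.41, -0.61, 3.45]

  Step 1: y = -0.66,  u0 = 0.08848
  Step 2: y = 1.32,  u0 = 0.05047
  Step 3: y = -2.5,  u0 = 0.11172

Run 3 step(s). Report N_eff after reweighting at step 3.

step 1: w=[0.0000, 0.0026, 0.0134, 0.0182, 0.0655, 0.3249, 0.5753, 0.0000]  mean=-1.0359  Neff=2.2657  idx=[4, 5, 5, 6, 6, 6, 6, 6]
step 2: w=[0.0001, 0.0044, 0.0044, 0.1982, 0.1982, 0.1982, 0.1982, 0.1982]  mean=-0.6171  Neff=5.0890  idx=[3, 3, 4, 5, 5, 6, 6, 7]
step 3: w=[0.1250, 0.1250, 0.1250, 0.1250, 0.1250, 0.1250, 0.1250, 0.1250]  mean=-0.6100  Neff=8.0000  idx=[0, 1, 2, 3, 4, 5, 6, 7]

N_eff = 8.0000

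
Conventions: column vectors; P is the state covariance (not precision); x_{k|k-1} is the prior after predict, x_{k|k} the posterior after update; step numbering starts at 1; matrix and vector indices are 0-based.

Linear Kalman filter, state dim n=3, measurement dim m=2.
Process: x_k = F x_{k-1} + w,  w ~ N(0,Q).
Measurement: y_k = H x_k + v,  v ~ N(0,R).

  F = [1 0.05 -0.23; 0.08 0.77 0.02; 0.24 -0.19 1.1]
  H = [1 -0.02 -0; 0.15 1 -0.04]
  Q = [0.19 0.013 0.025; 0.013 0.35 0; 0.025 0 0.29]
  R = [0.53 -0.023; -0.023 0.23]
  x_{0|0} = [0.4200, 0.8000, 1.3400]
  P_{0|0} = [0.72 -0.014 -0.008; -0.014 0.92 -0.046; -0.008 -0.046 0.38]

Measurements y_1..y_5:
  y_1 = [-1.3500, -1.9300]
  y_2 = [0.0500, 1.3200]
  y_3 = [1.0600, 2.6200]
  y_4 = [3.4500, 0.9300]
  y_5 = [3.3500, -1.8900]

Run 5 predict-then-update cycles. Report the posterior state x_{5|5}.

step 1: x^-=[0.1518, 0.6764, 1.4228]  P^-=[0.9357 0.1015 0.0825; 0.1015 0.8971 -0.1543; 0.0825 -0.1543 0.8408]  S=[1.4620 0.1972; 0.1972 1.1913]  K=[0.6256 0.0967; -0.0479 0.7789; 0.0802 -0.1607]  nu=[-1.4883, -2.5723]  x^+=[-1.0280, -1.2559, 1.7167]  P^+=[0.3285 -0.0396 0.0459; -0.0396 0.1857 -0.0135; 0.0459 -0.0135 0.8057]
step 2: x^-=[-1.4856, -1.0150, 1.8802]  P^-=[0.5368 0.0145 -0.0480; 0.0145 0.4574 -0.0169; -0.0480 -0.0169 1.3240]  S=[1.0665 0.0648; 0.0648 0.7078]  K=[0.4976 0.0915; -0.0346 0.6533; -0.0383 -0.1054]  nu=[1.5153, 2.6330]  x^+=[-0.4908, 0.6528, 1.5446]  P^+=[0.2610 -0.0302 -0.0172; -0.0302 0.1569 0.0318; -0.0172 0.0318 1.3141]
step 3: x^-=[-0.8134, 0.4943, 1.4573]  P^-=[0.5251 0.0048 -0.2558; 0.0048 0.4424 0.0310; -0.2558 0.0310 1.8811]  S=[1.0551 0.0620; 0.0620 0.6893]  K=[0.4922 0.0919; -0.0417 0.6448; -0.2373 -0.0985]  nu=[1.8833, 2.3060]  x^+=[0.3254, 1.9028, 0.7834]  P^+=[0.2581 -0.0338 -0.1220; -0.0338 0.1573 0.0736; -0.1220 0.0736 1.8121]
step 4: x^-=[0.2403, 1.5069, 0.5783]  P^-=[0.5954 -0.0079 -0.4872; -0.0079 0.4433 0.0668; -0.4872 0.0668 2.4111]  S=[1.1259 0.0691; 0.0691 0.6887]  K=[0.5232 0.0940; -0.0544 0.6436; -0.4274 -0.1063]  nu=[3.2398, -0.5898]  x^+=[1.8799, 0.9510, -0.7438]  P^+=[0.2743 -0.0404 -0.2220; -0.0404 0.1596 0.1063; -0.2220 0.1063 2.1913]
step 5: x^-=[2.0986, 0.8678, -0.5477]  P^-=[0.6763 -0.0194 -0.6793; -0.0194 0.4448 0.0923; -0.6793 0.0923 2.8051]  S=[1.2072 0.0775; 0.0775 0.6895]  K=[0.5543 0.0961; -0.0647 0.6429; -0.5569 -0.1140]  nu=[1.2688, -3.0945]  x^+=[2.5044, -1.2036, -0.9014]  P^+=[0.2907 -0.0458 -0.2900; -0.0458 0.1613 0.1266; -0.2900 0.1266 2.4119]

x_post = [2.5044, -1.2036, -0.9014]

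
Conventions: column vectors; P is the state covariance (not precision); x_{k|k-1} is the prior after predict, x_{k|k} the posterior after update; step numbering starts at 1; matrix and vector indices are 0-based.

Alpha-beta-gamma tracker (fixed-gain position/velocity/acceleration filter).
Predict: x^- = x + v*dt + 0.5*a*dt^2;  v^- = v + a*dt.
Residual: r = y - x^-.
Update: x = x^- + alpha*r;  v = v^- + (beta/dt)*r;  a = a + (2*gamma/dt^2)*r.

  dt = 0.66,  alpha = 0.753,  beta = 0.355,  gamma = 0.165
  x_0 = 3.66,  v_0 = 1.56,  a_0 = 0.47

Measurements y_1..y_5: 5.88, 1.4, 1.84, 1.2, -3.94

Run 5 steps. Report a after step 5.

a_post = -3.6347

step 1: x_pred=4.7920  r=1.0880  x^+=5.6113  v^+=2.4554  a^+=1.2943
step 2: x_pred=7.5137  r=-6.1137  x^+=2.9101  v^+=0.0212  a^+=-3.3373
step 3: x_pred=2.1972  r=-0.3572  x^+=1.9282  v^+=-2.3736  a^+=-3.6080
step 4: x_pred=-0.4241  r=1.6241  x^+=0.7988  v^+=-3.8812  a^+=-2.3775
step 5: x_pred=-2.2806  r=-1.6594  x^+=-3.5301  v^+=-6.3430  a^+=-3.6347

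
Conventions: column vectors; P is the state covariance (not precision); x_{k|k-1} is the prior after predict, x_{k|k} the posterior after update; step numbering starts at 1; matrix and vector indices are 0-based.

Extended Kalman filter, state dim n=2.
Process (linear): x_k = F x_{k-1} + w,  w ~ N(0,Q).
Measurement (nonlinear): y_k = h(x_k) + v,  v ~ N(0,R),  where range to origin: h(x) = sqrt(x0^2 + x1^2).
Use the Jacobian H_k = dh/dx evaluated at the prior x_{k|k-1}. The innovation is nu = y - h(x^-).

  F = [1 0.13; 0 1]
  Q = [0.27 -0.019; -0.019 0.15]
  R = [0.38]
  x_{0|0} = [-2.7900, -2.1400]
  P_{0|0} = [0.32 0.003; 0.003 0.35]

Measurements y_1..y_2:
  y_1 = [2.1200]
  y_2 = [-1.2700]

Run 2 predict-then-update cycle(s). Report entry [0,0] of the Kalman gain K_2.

step 1: x^-=[-3.0682, -2.1400]  P^-=[0.5967 0.0295; 0.0295 0.5000]  H_jac=[-0.8202 -0.5721]  S=[0.9727]  K=[-0.5205; -0.3189]  nu=[-1.6208]  x^+=[-2.2246, -1.6231]  P^+=[0.3332 -0.1320; -0.1320 0.4011]
step 2: x^-=[-2.4356, -1.6231]  P^-=[0.5756 -0.0988; -0.0988 0.5511]  H_jac=[-0.8322 -0.5545]  S=[0.8569]  K=[-0.4951; -0.2606]  nu=[-4.1969]  x^+=[-0.3578, -0.5292]  P^+=[0.3656 -0.2094; -0.2094 0.4928]

K[0,0] = -0.4951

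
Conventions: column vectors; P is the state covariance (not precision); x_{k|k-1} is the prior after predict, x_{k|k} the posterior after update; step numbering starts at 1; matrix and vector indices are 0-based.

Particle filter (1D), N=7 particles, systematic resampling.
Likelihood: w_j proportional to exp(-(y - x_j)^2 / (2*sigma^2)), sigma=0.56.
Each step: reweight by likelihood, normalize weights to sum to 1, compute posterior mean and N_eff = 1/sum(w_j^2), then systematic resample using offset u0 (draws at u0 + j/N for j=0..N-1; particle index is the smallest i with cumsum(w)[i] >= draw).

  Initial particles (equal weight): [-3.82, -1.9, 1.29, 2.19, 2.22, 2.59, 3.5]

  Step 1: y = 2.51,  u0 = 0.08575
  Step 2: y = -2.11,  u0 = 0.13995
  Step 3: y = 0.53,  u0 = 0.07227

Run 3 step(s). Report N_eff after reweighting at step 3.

step 1: w=[0.0000, 0.0000, 0.0309, 0.2816, 0.2899, 0.3281, 0.0695]  mean=2.3932  Neff=3.6128  idx=[3, 3, 4, 4, 5, 5, 6]
step 2: w=[0.3003, 0.3003, 0.1987, 0.1987, 0.0010, 0.0010, 0.0000]  mean=2.2027  Neff=3.8558  idx=[0, 0, 1, 1, 2, 3, 3]
step 3: w=[0.1525, 0.1525, 0.1525, 0.1525, 0.1300, 0.1300, 0.1300]  mean=2.2017  Neff=6.9574  idx=[0, 1, 2, 3, 4, 5, 6]

N_eff = 6.9574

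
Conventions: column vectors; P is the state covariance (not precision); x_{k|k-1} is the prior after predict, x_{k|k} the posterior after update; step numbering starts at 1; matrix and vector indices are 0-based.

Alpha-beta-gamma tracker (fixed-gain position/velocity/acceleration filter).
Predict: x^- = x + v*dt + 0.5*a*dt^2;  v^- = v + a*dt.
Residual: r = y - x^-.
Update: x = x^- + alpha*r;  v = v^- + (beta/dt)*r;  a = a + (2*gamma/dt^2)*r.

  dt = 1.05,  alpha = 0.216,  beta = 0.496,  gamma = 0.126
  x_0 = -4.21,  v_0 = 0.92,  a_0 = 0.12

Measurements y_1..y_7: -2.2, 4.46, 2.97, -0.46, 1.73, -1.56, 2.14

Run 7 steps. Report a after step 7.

a_post = -0.7387

step 1: x_pred=-3.1778  r=0.9778  x^+=-2.9666  v^+=1.5079  a^+=0.3435
step 2: x_pred=-1.1940  r=5.6540  x^+=0.0273  v^+=4.5394  a^+=1.6358
step 3: x_pred=5.6954  r=-2.7254  x^+=5.1068  v^+=4.9696  a^+=1.0129
step 4: x_pred=10.8832  r=-11.3432  x^+=8.4331  v^+=0.6748  a^+=-1.5798
step 5: x_pred=8.2707  r=-6.5407  x^+=6.8579  v^+=-4.0737  a^+=-3.0749
step 6: x_pred=0.8855  r=-2.4455  x^+=0.3573  v^+=-8.4576  a^+=-3.6338
step 7: x_pred=-10.5263  r=12.6663  x^+=-7.7904  v^+=-6.2898  a^+=-0.7387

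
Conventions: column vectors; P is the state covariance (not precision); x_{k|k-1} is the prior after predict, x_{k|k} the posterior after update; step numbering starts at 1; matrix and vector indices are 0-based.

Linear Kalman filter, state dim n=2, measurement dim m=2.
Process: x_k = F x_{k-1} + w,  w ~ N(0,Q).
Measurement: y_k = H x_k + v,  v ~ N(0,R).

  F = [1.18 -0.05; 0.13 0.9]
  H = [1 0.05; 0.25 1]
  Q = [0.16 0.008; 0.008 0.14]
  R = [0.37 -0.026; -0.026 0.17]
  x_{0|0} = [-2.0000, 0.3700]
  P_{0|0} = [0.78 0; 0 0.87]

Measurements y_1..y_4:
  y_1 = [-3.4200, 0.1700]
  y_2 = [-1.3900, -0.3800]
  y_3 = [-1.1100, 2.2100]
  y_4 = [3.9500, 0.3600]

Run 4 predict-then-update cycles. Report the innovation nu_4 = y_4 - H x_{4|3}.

step 1: x^-=[-2.3785, 0.0730]  P^-=[1.2482 0.0885; 0.0885 0.8579]  S=[1.6292 0.4186; 0.4186 1.1501]  K=[0.7495 0.0755; -0.1279 0.8117]  nu=[-1.0452, 0.6916]  x^+=[-3.1096, 0.7680]  P^+=[0.2792 -0.0764; -0.0764 0.1604]
step 2: x^-=[-3.7077, 0.2870]  P^-=[0.5581 -0.0371; -0.0371 0.2568]  S=[0.9251 0.0888; 0.0888 0.4431]  K=[0.5905 0.1128; -0.0814 0.5749]  nu=[2.3033, 0.2600]  x^+=[-2.3182, 0.2489]  P^+=[0.2181 -0.0507; -0.0507 0.1125]
step 3: x^-=[-2.7480, -0.0774]  P^-=[0.4699 -0.0171; -0.0171 0.2230]  S=[0.8388 0.0853; 0.0853 0.4138]  K=[0.5460 0.1300; -0.0622 0.5413]  nu=[1.6418, 2.9743]  x^+=[-1.4648, 1.4307]  P^+=[0.2008 -0.0423; -0.0423 0.1042]
step 4: x^-=[-1.8000, 1.0972]  P^-=[0.4448 -0.0105; -0.0105 0.2179]  S=[0.8143 0.0854; 0.0854 0.4104]  K=[0.5315 0.1346; -0.0558 0.5361]  nu=[5.6952, -0.2872]  x^+=[1.1881, 0.6255]  P^+=[0.1951 -0.0397; -0.0397 0.1025]

innov = [5.6952, -0.2872]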